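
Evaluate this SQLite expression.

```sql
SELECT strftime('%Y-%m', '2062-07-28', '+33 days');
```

2062-08

First apply '+33 days': 2062-07-28 → 2062-08-30.
`%Y-%m` extracts the year-month: 2062-08.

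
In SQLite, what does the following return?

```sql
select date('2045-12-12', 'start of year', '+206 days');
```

`start of year` rewinds 2045-12-12 to 2045-01-01.
Applying '+206 days' to 2045-01-01: counting 206 days forward gives 2045-07-26.

2045-07-26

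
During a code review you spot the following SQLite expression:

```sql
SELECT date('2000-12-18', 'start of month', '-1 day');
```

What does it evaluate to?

`start of month` rewinds 2000-12-18 to 2000-12-01.
Going back 1 day from 2000-12-01 reaches 2000-11-30 (last day of November, 30 days).

2000-11-30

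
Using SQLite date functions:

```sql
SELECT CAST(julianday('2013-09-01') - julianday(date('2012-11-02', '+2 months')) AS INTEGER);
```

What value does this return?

242

Adding +2 months to 2012-11-02 gives 2013-01-02.
29 days remain in January 2013 after the 2nd (31 − 2).
Full months from February 2013 through August 2013 contribute their day counts.
Then 1 day into September 2013.
Total: 29 + 28 + 31 + 30 + 31 + 30 + 31 + 31 + 1 = 242.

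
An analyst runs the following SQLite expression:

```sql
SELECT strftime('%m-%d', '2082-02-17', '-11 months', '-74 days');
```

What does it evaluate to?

01-02

First apply '-11 months', '-74 days': 2082-02-17 → 2081-01-02.
`%m-%d` extracts the month-day: 01-02.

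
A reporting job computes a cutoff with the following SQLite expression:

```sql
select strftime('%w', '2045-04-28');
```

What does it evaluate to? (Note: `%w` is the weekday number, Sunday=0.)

2045-04-28 is a Friday; with Sunday=0 that is 5.

5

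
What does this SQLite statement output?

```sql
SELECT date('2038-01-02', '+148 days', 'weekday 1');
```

2038-05-31

Applying '+148 days' to 2038-01-02: counting 148 days forward gives 2038-05-30.
`weekday 1` advances to the next Monday; 2038-05-30 is a Sunday, so it moves forward to 2038-05-31.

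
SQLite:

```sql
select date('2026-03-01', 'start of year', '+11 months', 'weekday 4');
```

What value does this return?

`start of year` rewinds 2026-03-01 to 2026-01-01.
Adding +11 months to 2026-01-01 gives 2026-12-01.
`weekday 4` advances to the next Thursday; 2026-12-01 is a Tuesday, so it moves forward to 2026-12-03.

2026-12-03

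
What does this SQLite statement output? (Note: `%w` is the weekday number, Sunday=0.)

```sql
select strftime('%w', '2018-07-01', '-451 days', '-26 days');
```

6

First apply '-451 days', '-26 days': 2018-07-01 → 2017-03-11.
2017-03-11 is a Saturday; with Sunday=0 that is 6.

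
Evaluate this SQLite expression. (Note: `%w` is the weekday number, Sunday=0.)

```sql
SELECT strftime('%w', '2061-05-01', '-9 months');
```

First apply '-9 months': 2061-05-01 → 2060-08-01.
2060-08-01 is a Sunday; with Sunday=0 that is 0.

0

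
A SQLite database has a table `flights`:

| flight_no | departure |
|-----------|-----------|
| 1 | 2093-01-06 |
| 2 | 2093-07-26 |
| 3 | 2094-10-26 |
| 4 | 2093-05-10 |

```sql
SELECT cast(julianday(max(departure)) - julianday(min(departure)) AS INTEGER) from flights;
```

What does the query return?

MIN = 2093-01-06, MAX = 2094-10-26.
25 days remain in January 2093 after the 6th (31 − 6).
Full months from February 2093 through September 2094 contribute their day counts.
Then 26 days into October 2094.
Total: 25 + 28 + 31 + 30 + 31 + 30 + 31 + 31 + 30 + 31 + 30 + 31 + 31 + 28 + 31 + 30 + 31 + 30 + 31 + 31 + 30 + 26 = 658.

658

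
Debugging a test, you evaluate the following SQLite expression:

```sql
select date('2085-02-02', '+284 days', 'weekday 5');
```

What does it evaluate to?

Applying '+284 days' to 2085-02-02: counting 284 days forward gives 2085-11-13.
`weekday 5` advances to the next Friday; 2085-11-13 is a Tuesday, so it moves forward to 2085-11-16.

2085-11-16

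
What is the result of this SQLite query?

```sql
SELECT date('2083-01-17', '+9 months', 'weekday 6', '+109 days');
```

Adding +9 months to 2083-01-17 gives 2083-10-17.
`weekday 6` advances to the next Saturday; 2083-10-17 is a Sunday, so it moves forward to 2083-10-23.
Applying '+109 days' to 2083-10-23: counting 109 days forward gives 2084-02-09.

2084-02-09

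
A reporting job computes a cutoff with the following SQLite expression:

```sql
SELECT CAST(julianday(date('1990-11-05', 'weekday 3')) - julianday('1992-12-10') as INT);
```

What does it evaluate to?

-764

`weekday 3` advances to the next Wednesday; 1990-11-05 is a Monday, so it moves forward to 1990-11-07.
23 days remain in November 1990 after the 7th (30 − 7).
Full months from December 1990 through November 1992 contribute their day counts.
Then 10 days into December 1992.
Total: 23 + 31 + 31 + 28 + 31 + 30 + 31 + 30 + 31 + 31 + 30 + 31 + 30 + 31 + 31 + 29 + 31 + 30 + 31 + 30 + 31 + 31 + 30 + 31 + 30 + 10 = 764.
The subtraction is earlier − later, so the result is −764 → -764.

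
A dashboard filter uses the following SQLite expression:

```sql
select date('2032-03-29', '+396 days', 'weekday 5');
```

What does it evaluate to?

Applying '+396 days' to 2032-03-29: counting 396 days forward gives 2033-04-29.
`weekday 5` advances to the next Friday; 2033-04-29 is already a Friday, so it stays at 2033-04-29.

2033-04-29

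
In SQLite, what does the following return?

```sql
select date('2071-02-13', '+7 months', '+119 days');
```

Adding +7 months to 2071-02-13 gives 2071-09-13.
Applying '+119 days' to 2071-09-13: counting 119 days forward gives 2072-01-10.

2072-01-10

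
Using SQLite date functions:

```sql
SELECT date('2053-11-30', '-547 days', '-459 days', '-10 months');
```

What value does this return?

Applying '-547 days' to 2053-11-30: counting 547 days back gives 2052-06-01.
Applying '-459 days' to 2052-06-01: counting 459 days back gives 2051-02-28.
Adding -10 months to 2051-02-28 gives 2050-04-28.

2050-04-28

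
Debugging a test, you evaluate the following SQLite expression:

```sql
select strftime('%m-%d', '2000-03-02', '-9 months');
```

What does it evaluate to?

First apply '-9 months': 2000-03-02 → 1999-06-02.
`%m-%d` extracts the month-day: 06-02.

06-02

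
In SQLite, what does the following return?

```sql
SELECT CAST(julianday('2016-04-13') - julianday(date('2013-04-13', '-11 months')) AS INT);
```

Adding -11 months to 2013-04-13 gives 2012-05-13.
18 days remain in May 2012 after the 13th (31 − 13).
Full months from June 2012 through March 2016 contribute their day counts.
Then 13 days into April 2016.
Total: 18 + 30 + 31 + 31 + 30 + 31 + 30 + 31 + 31 + 28 + 31 + 30 + 31 + 30 + 31 + 31 + 30 + 31 + 30 + 31 + 31 + 28 + 31 + 30 + 31 + 30 + 31 + 31 + 30 + 31 + 30 + 31 + 31 + 28 + 31 + 30 + 31 + 30 + 31 + 31 + 30 + 31 + 30 + 31 + 31 + 29 + 31 + 13 = 1431.

1431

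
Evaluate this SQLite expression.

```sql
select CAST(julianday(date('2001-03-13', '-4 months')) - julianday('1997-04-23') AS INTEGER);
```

1300

Adding -4 months to 2001-03-13 gives 2000-11-13.
7 days remain in April 1997 after the 23rd (30 − 23).
Full months from May 1997 through October 2000 contribute their day counts.
Then 13 days into November 2000.
Total: 7 + 31 + 30 + 31 + 31 + 30 + 31 + 30 + 31 + 31 + 28 + 31 + 30 + 31 + 30 + 31 + 31 + 30 + 31 + 30 + 31 + 31 + 28 + 31 + 30 + 31 + 30 + 31 + 31 + 30 + 31 + 30 + 31 + 31 + 29 + 31 + 30 + 31 + 30 + 31 + 31 + 30 + 31 + 13 = 1300.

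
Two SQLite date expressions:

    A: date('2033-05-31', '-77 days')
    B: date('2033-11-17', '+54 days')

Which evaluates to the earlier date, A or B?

A = 2033-03-15.
B = 2034-01-10.
A is earlier.

A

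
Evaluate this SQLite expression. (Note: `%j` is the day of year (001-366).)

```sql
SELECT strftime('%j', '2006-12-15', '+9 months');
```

First apply '+9 months': 2006-12-15 → 2007-09-15.
Day-of-year for 2007-09-15: days since 2007-01-01 inclusive = 258, zero-padded to 258.

258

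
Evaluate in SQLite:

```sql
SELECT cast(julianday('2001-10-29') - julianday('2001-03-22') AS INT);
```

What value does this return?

221

9 days remain in March 2001 after the 22nd (31 − 22).
Full months from April 2001 through September 2001 contribute their day counts.
Then 29 days into October 2001.
Total: 9 + 30 + 31 + 30 + 31 + 31 + 30 + 29 = 221.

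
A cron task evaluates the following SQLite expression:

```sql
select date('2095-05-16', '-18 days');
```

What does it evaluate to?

Going back 16 days from 2095-05-16 reaches 2095-04-30 (last day of April, 30 days).
Going back 2 days within April lands on 2095-04-28.

2095-04-28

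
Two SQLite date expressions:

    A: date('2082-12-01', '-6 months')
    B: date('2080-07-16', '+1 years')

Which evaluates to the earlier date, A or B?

A = 2082-06-01.
B = 2081-07-16.
B is earlier.

B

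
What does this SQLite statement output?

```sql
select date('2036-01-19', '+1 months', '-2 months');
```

2035-12-19

Adding +1 month to 2036-01-19 gives 2036-02-19.
Adding -2 months to 2036-02-19 gives 2035-12-19.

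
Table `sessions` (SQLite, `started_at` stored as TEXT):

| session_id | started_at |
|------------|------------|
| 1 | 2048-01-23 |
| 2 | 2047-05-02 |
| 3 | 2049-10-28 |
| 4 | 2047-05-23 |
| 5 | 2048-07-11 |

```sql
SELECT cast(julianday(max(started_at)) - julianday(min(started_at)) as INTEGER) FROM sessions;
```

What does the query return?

MIN = 2047-05-02, MAX = 2049-10-28.
29 days remain in May 2047 after the 2nd (31 − 2).
Full months from June 2047 through September 2049 contribute their day counts.
Then 28 days into October 2049.
Total: 29 + 30 + 31 + 31 + 30 + 31 + 30 + 31 + 31 + 29 + 31 + 30 + 31 + 30 + 31 + 31 + 30 + 31 + 30 + 31 + 31 + 28 + 31 + 30 + 31 + 30 + 31 + 31 + 30 + 28 = 910.

910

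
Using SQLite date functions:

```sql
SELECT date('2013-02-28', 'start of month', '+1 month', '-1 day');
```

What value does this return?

2013-02-28

`start of month` rewinds 2013-02-28 to 2013-02-01.
Adding +1 month to 2013-02-01 gives 2013-03-01.
Going back 1 day from 2013-03-01 reaches 2013-02-28 (last day of February, 28 days).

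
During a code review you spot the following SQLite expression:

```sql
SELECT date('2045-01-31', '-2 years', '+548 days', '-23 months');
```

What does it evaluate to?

2042-09-01

Adding -2 years to 2045-01-31 gives 2043-01-31.
Applying '+548 days' to 2043-01-31: counting 548 days forward gives 2044-08-01.
Adding -23 months to 2044-08-01 gives 2042-09-01.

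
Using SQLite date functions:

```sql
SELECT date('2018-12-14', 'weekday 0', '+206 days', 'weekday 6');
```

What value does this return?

`weekday 0` advances to the next Sunday; 2018-12-14 is a Friday, so it moves forward to 2018-12-16.
Applying '+206 days' to 2018-12-16: counting 206 days forward gives 2019-07-10.
`weekday 6` advances to the next Saturday; 2019-07-10 is a Wednesday, so it moves forward to 2019-07-13.

2019-07-13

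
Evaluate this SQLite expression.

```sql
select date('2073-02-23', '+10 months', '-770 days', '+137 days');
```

2072-03-30

Adding +10 months to 2073-02-23 gives 2073-12-23.
Applying '-770 days' to 2073-12-23: counting 770 days back gives 2071-11-14.
Applying '+137 days' to 2071-11-14: counting 137 days forward gives 2072-03-30.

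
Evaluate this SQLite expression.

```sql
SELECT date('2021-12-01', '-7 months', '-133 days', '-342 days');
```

2020-01-12

Adding -7 months to 2021-12-01 gives 2021-05-01.
Applying '-133 days' to 2021-05-01: counting 133 days back gives 2020-12-19.
Applying '-342 days' to 2020-12-19: counting 342 days back gives 2020-01-12.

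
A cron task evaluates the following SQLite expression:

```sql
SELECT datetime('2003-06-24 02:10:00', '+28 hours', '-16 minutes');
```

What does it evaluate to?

2003-06-25 05:54:00

+28 hours from 2003-06-24 02:10:00 is 2003-06-25 06:10:00 (crosses midnight).
-16 minutes from 2003-06-25 06:10:00 is 2003-06-25 05:54:00.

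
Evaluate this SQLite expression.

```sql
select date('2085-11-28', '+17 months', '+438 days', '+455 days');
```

2089-10-07

Adding +17 months to 2085-11-28 gives 2087-04-28.
Applying '+438 days' to 2087-04-28: counting 438 days forward gives 2088-07-09.
Applying '+455 days' to 2088-07-09: counting 455 days forward gives 2089-10-07.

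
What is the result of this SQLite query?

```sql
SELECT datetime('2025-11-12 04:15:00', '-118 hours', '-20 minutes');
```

-118 hours from 2025-11-12 04:15:00 is 2025-11-07 06:15:00 (crosses midnight).
-20 minutes from 2025-11-07 06:15:00 is 2025-11-07 05:55:00.

2025-11-07 05:55:00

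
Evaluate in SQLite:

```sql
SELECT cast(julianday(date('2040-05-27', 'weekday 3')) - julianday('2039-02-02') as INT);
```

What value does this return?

`weekday 3` advances to the next Wednesday; 2040-05-27 is a Sunday, so it moves forward to 2040-05-30.
26 days remain in February 2039 after the 2nd (28 − 2).
Full months from March 2039 through April 2040 contribute their day counts.
Then 30 days into May 2040.
Total: 26 + 31 + 30 + 31 + 30 + 31 + 31 + 30 + 31 + 30 + 31 + 31 + 29 + 31 + 30 + 30 = 483.

483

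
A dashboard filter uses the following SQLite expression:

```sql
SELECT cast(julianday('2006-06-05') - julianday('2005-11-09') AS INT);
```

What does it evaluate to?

208

21 days remain in November 2005 after the 9th (30 − 9).
Full months from December 2005 through May 2006 contribute their day counts.
Then 5 days into June 2006.
Total: 21 + 31 + 31 + 28 + 31 + 30 + 31 + 5 = 208.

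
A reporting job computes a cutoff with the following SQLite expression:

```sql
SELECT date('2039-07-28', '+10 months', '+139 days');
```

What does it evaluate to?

2040-10-14

Adding +10 months to 2039-07-28 gives 2040-05-28.
Applying '+139 days' to 2040-05-28: counting 139 days forward gives 2040-10-14.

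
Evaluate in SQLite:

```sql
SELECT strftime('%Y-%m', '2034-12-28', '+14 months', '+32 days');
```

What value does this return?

First apply '+14 months', '+32 days': 2034-12-28 → 2036-03-31.
`%Y-%m` extracts the year-month: 2036-03.

2036-03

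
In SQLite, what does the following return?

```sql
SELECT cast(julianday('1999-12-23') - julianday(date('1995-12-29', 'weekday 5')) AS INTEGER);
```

1455

`weekday 5` advances to the next Friday; 1995-12-29 is already a Friday, so it stays at 1995-12-29.
2 days remain in December 1995 after the 29th (31 − 29).
Full months from January 1996 through November 1999 contribute their day counts.
Then 23 days into December 1999.
Total: 2 + 31 + 29 + 31 + 30 + 31 + 30 + 31 + 31 + 30 + 31 + 30 + 31 + 31 + 28 + 31 + 30 + 31 + 30 + 31 + 31 + 30 + 31 + 30 + 31 + 31 + 28 + 31 + 30 + 31 + 30 + 31 + 31 + 30 + 31 + 30 + 31 + 31 + 28 + 31 + 30 + 31 + 30 + 31 + 31 + 30 + 31 + 30 + 23 = 1455.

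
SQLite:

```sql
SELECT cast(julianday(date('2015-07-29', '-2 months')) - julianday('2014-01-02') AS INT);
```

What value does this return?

512

Adding -2 months to 2015-07-29 gives 2015-05-29.
29 days remain in January 2014 after the 2nd (31 − 2).
Full months from February 2014 through April 2015 contribute their day counts.
Then 29 days into May 2015.
Total: 29 + 28 + 31 + 30 + 31 + 30 + 31 + 31 + 30 + 31 + 30 + 31 + 31 + 28 + 31 + 30 + 29 = 512.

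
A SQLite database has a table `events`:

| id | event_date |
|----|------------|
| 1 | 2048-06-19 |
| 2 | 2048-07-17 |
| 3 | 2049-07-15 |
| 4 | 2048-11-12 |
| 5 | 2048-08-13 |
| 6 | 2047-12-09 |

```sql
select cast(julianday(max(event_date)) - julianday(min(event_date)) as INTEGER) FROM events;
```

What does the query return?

584

MIN = 2047-12-09, MAX = 2049-07-15.
22 days remain in December 2047 after the 9th (31 − 9).
Full months from January 2048 through June 2049 contribute their day counts.
Then 15 days into July 2049.
Total: 22 + 31 + 29 + 31 + 30 + 31 + 30 + 31 + 31 + 30 + 31 + 30 + 31 + 31 + 28 + 31 + 30 + 31 + 30 + 15 = 584.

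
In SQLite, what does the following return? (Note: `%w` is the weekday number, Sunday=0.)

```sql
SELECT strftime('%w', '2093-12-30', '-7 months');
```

First apply '-7 months': 2093-12-30 → 2093-05-30.
2093-05-30 is a Saturday; with Sunday=0 that is 6.

6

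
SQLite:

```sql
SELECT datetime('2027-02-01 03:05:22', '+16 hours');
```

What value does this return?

+16 hours from 2027-02-01 03:05:22 is 2027-02-01 19:05:22.

2027-02-01 19:05:22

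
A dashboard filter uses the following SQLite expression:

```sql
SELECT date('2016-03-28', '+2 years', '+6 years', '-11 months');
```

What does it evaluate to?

2023-04-28

Adding +2 years to 2016-03-28 gives 2018-03-28.
Adding +6 years to 2018-03-28 gives 2024-03-28.
Adding -11 months to 2024-03-28 gives 2023-04-28.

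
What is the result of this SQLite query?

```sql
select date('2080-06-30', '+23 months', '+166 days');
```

Adding +23 months to 2080-06-30 gives 2082-05-30.
Applying '+166 days' to 2082-05-30: counting 166 days forward gives 2082-11-12.

2082-11-12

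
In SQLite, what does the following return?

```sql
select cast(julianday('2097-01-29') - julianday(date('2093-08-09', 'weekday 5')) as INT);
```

`weekday 5` advances to the next Friday; 2093-08-09 is a Sunday, so it moves forward to 2093-08-14.
17 days remain in August 2093 after the 14th (31 − 14).
Full months from September 2093 through December 2096 contribute their day counts.
Then 29 days into January 2097.
Total: 17 + 30 + 31 + 30 + 31 + 31 + 28 + 31 + 30 + 31 + 30 + 31 + 31 + 30 + 31 + 30 + 31 + 31 + 28 + 31 + 30 + 31 + 30 + 31 + 31 + 30 + 31 + 30 + 31 + 31 + 29 + 31 + 30 + 31 + 30 + 31 + 31 + 30 + 31 + 30 + 31 + 29 = 1264.

1264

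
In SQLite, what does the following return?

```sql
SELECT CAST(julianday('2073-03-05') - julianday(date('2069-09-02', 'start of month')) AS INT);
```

1281

`start of month` rewinds 2069-09-02 to 2069-09-01.
29 days remain in September 2069 after the 1st (30 − 1).
Full months from October 2069 through February 2073 contribute their day counts.
Then 5 days into March 2073.
Total: 29 + 31 + 30 + 31 + 31 + 28 + 31 + 30 + 31 + 30 + 31 + 31 + 30 + 31 + 30 + 31 + 31 + 28 + 31 + 30 + 31 + 30 + 31 + 31 + 30 + 31 + 30 + 31 + 31 + 29 + 31 + 30 + 31 + 30 + 31 + 31 + 30 + 31 + 30 + 31 + 31 + 28 + 5 = 1281.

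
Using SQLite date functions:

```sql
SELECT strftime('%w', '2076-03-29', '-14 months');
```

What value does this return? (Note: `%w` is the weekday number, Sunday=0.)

First apply '-14 months': 2076-03-29 → 2075-01-29.
2075-01-29 is a Tuesday; with Sunday=0 that is 2.

2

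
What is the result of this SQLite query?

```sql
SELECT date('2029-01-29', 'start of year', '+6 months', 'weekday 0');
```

`start of year` rewinds 2029-01-29 to 2029-01-01.
Adding +6 months to 2029-01-01 gives 2029-07-01.
`weekday 0` advances to the next Sunday; 2029-07-01 is already a Sunday, so it stays at 2029-07-01.

2029-07-01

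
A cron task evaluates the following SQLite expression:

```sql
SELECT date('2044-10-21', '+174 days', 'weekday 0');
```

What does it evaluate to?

Applying '+174 days' to 2044-10-21: counting 174 days forward gives 2045-04-13.
`weekday 0` advances to the next Sunday; 2045-04-13 is a Thursday, so it moves forward to 2045-04-16.

2045-04-16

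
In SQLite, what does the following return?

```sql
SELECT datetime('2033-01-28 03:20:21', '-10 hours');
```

-10 hours from 2033-01-28 03:20:21 is 2033-01-27 17:20:21 (crosses midnight).

2033-01-27 17:20:21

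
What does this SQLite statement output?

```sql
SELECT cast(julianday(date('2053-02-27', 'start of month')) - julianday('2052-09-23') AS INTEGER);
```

131

`start of month` rewinds 2053-02-27 to 2053-02-01.
7 days remain in September 2052 after the 23rd (30 − 23).
October 2052: 31 days.
November 2052: 30 days.
December 2052: 31 days.
January 2053: 31 days.
Then 1 day into February 2053.
Total: 7 + 31 + 30 + 31 + 31 + 1 = 131.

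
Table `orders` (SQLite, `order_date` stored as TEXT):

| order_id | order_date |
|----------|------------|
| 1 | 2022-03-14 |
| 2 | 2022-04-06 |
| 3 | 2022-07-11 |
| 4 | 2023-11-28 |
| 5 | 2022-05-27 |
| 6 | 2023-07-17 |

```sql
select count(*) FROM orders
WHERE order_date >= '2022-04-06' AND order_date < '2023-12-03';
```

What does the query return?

Rows in [2022-04-06, 2023-12-03): 2022-04-06, 2022-07-11, 2023-11-28, 2022-05-27, 2023-07-17 → 5 rows.

5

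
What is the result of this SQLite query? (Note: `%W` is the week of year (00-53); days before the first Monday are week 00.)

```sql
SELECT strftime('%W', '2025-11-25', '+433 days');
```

05

First apply '+433 days': 2025-11-25 → 2027-02-01.
2027-02-01 is a Monday. SQLite's %W counts Mondays since the year started; the result is 05.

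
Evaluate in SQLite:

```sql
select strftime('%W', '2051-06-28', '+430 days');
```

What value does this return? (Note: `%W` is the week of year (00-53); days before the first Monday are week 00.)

35

First apply '+430 days': 2051-06-28 → 2052-08-31.
2052-08-31 is a Saturday. SQLite's %W counts Mondays since the year started; the result is 35.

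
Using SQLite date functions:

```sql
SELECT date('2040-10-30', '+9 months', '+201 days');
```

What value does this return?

Adding +9 months to 2040-10-30 gives 2041-07-30.
Applying '+201 days' to 2041-07-30: counting 201 days forward gives 2042-02-16.

2042-02-16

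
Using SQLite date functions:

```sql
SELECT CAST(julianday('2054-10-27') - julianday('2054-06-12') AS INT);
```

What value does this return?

18 days remain in June 2054 after the 12th (30 − 12).
July 2054: 31 days.
August 2054: 31 days.
September 2054: 30 days.
Then 27 days into October 2054.
Total: 18 + 31 + 31 + 30 + 27 = 137.

137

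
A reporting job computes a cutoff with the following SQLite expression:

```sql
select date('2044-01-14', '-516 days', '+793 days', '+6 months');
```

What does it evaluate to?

Applying '-516 days' to 2044-01-14: counting 516 days back gives 2042-08-16.
Applying '+793 days' to 2042-08-16: counting 793 days forward gives 2044-10-17.
Adding +6 months to 2044-10-17 gives 2045-04-17.

2045-04-17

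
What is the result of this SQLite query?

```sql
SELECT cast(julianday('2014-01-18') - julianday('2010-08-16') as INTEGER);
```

1251

15 days remain in August 2010 after the 16th (31 − 16).
Full months from September 2010 through December 2013 contribute their day counts.
Then 18 days into January 2014.
Total: 15 + 30 + 31 + 30 + 31 + 31 + 28 + 31 + 30 + 31 + 30 + 31 + 31 + 30 + 31 + 30 + 31 + 31 + 29 + 31 + 30 + 31 + 30 + 31 + 31 + 30 + 31 + 30 + 31 + 31 + 28 + 31 + 30 + 31 + 30 + 31 + 31 + 30 + 31 + 30 + 31 + 18 = 1251.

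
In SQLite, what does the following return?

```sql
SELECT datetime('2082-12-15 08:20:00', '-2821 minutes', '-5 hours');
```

2082-12-13 04:19:00

2821 minutes = 47h 1m; -2821 minutes from 2082-12-15 08:20:00 is 2082-12-13 09:19:00 (crosses midnight).
-5 hours from 2082-12-13 09:19:00 is 2082-12-13 04:19:00.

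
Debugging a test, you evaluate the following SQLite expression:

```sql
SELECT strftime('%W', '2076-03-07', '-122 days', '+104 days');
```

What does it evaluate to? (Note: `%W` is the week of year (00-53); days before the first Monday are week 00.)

First apply '-122 days', '+104 days': 2076-03-07 → 2076-02-18.
2076-02-18 is a Tuesday. SQLite's %W counts Mondays since the year started; the result is 07.

07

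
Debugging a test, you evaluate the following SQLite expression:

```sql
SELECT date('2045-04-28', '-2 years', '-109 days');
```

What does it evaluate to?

2043-01-09

Adding -2 years to 2045-04-28 gives 2043-04-28.
Applying '-109 days' to 2043-04-28: counting 109 days back gives 2043-01-09.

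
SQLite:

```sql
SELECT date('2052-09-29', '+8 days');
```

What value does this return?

2052-10-07

September 2052 has 30 days; 1 remain after the 29th, so 2 days reach 2052-10-01.
Advancing 6 more days within October lands on 2052-10-07.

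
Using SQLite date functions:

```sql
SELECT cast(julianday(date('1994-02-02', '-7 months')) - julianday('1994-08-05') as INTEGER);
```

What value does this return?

Adding -7 months to 1994-02-02 gives 1993-07-02.
29 days remain in July 1993 after the 2nd (31 − 2).
Full months from August 1993 through July 1994 contribute their day counts.
Then 5 days into August 1994.
Total: 29 + 31 + 30 + 31 + 30 + 31 + 31 + 28 + 31 + 30 + 31 + 30 + 31 + 5 = 399.
The subtraction is earlier − later, so the result is −399 → -399.

-399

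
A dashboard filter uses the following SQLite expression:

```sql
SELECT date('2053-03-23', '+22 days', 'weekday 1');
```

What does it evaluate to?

March 2053 has 31 days; 8 remain after the 23rd, so 9 days reach 2053-04-01.
Advancing 13 more days within April lands on 2053-04-14.
`weekday 1` advances to the next Monday; 2053-04-14 is already a Monday, so it stays at 2053-04-14.

2053-04-14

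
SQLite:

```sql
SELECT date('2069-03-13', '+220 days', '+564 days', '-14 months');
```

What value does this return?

Applying '+220 days' to 2069-03-13: counting 220 days forward gives 2069-10-19.
Applying '+564 days' to 2069-10-19: counting 564 days forward gives 2071-05-06.
Adding -14 months to 2071-05-06 gives 2070-03-06.

2070-03-06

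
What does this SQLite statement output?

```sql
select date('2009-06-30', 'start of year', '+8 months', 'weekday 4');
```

`start of year` rewinds 2009-06-30 to 2009-01-01.
Adding +8 months to 2009-01-01 gives 2009-09-01.
`weekday 4` advances to the next Thursday; 2009-09-01 is a Tuesday, so it moves forward to 2009-09-03.

2009-09-03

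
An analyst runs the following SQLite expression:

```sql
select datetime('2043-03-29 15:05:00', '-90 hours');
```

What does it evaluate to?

2043-03-25 21:05:00

-90 hours from 2043-03-29 15:05:00 is 2043-03-25 21:05:00 (crosses midnight).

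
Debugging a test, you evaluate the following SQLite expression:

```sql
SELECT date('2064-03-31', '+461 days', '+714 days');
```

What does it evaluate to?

Applying '+461 days' to 2064-03-31: counting 461 days forward gives 2065-07-05.
Applying '+714 days' to 2065-07-05: counting 714 days forward gives 2067-06-19.

2067-06-19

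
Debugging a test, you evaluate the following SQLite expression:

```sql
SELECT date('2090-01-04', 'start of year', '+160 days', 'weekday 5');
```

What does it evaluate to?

2090-06-16

`start of year` rewinds 2090-01-04 to 2090-01-01.
Applying '+160 days' to 2090-01-01: counting 160 days forward gives 2090-06-10.
`weekday 5` advances to the next Friday; 2090-06-10 is a Saturday, so it moves forward to 2090-06-16.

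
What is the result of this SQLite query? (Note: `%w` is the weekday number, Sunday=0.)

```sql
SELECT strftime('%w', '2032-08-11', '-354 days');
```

6

First apply '-354 days': 2032-08-11 → 2031-08-23.
2031-08-23 is a Saturday; with Sunday=0 that is 6.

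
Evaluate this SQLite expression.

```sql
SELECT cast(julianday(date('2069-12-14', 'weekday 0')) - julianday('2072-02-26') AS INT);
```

-803

`weekday 0` advances to the next Sunday; 2069-12-14 is a Saturday, so it moves forward to 2069-12-15.
16 days remain in December 2069 after the 15th (31 − 15).
Full months from January 2070 through January 2072 contribute their day counts.
Then 26 days into February 2072.
Total: 16 + 31 + 28 + 31 + 30 + 31 + 30 + 31 + 31 + 30 + 31 + 30 + 31 + 31 + 28 + 31 + 30 + 31 + 30 + 31 + 31 + 30 + 31 + 30 + 31 + 31 + 26 = 803.
The subtraction is earlier − later, so the result is −803 → -803.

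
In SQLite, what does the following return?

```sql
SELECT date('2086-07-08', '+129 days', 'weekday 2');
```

Applying '+129 days' to 2086-07-08: counting 129 days forward gives 2086-11-14.
`weekday 2` advances to the next Tuesday; 2086-11-14 is a Thursday, so it moves forward to 2086-11-19.

2086-11-19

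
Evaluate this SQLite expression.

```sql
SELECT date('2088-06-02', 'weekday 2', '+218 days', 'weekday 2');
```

2089-01-18

`weekday 2` advances to the next Tuesday; 2088-06-02 is a Wednesday, so it moves forward to 2088-06-08.
Applying '+218 days' to 2088-06-08: counting 218 days forward gives 2089-01-12.
`weekday 2` advances to the next Tuesday; 2089-01-12 is a Wednesday, so it moves forward to 2089-01-18.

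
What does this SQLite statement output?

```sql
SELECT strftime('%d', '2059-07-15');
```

`%d` extracts the 2-digit day of month: 15.

15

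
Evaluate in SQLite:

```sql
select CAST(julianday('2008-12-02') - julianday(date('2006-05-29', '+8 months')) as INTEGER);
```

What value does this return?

Adding +8 months to 2006-05-29 gives 2007-01-29.
2 days remain in January 2007 after the 29th (31 − 29).
Full months from February 2007 through November 2008 contribute their day counts.
Then 2 days into December 2008.
Total: 2 + 28 + 31 + 30 + 31 + 30 + 31 + 31 + 30 + 31 + 30 + 31 + 31 + 29 + 31 + 30 + 31 + 30 + 31 + 31 + 30 + 31 + 30 + 2 = 673.

673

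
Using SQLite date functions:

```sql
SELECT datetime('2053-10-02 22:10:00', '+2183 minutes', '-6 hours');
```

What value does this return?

2183 minutes = 36h 23m; +2183 minutes from 2053-10-02 22:10:00 is 2053-10-04 10:33:00 (crosses midnight).
-6 hours from 2053-10-04 10:33:00 is 2053-10-04 04:33:00.

2053-10-04 04:33:00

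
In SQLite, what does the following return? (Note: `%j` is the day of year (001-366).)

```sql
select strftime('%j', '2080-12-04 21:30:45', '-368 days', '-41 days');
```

295

First apply '-368 days', '-41 days': 2080-12-04 21:30:45 → 2079-10-22 21:30:45.
Day-of-year for 2079-10-22: days since 2079-01-01 inclusive = 295, zero-padded to 295.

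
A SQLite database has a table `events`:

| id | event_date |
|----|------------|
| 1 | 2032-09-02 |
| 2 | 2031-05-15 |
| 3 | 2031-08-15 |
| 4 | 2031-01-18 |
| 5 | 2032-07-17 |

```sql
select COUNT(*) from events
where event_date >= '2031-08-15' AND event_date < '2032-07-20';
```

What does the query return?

Rows in [2031-08-15, 2032-07-20): 2031-08-15, 2032-07-17 → 2 rows.

2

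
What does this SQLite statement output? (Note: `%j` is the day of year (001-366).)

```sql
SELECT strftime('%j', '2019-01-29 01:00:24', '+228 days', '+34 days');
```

First apply '+228 days', '+34 days': 2019-01-29 01:00:24 → 2019-10-18 01:00:24.
Day-of-year for 2019-10-18: days since 2019-01-01 inclusive = 291, zero-padded to 291.

291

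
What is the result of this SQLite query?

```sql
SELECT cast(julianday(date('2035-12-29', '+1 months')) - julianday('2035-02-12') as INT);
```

Adding +1 month to 2035-12-29 gives 2036-01-29.
16 days remain in February 2035 after the 12th (28 − 12).
Full months from March 2035 through December 2035 contribute their day counts.
Then 29 days into January 2036.
Total: 16 + 31 + 30 + 31 + 30 + 31 + 31 + 30 + 31 + 30 + 31 + 29 = 351.

351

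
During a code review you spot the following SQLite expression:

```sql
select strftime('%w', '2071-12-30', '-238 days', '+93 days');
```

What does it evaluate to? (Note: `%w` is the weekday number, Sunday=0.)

5

First apply '-238 days', '+93 days': 2071-12-30 → 2071-08-07.
2071-08-07 is a Friday; with Sunday=0 that is 5.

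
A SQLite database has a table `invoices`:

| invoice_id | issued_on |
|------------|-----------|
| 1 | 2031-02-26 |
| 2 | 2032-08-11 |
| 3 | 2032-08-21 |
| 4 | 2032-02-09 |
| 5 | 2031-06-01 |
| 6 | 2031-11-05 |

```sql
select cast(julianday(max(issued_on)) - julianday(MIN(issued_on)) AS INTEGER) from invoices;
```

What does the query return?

MIN = 2031-02-26, MAX = 2032-08-21.
2 days remain in February 2031 after the 26th (28 − 26).
Full months from March 2031 through July 2032 contribute their day counts.
Then 21 days into August 2032.
Total: 2 + 31 + 30 + 31 + 30 + 31 + 31 + 30 + 31 + 30 + 31 + 31 + 29 + 31 + 30 + 31 + 30 + 31 + 21 = 542.

542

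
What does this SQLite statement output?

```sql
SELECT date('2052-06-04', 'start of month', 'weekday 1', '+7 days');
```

`start of month` rewinds 2052-06-04 to 2052-06-01.
`weekday 1` advances to the next Monday; 2052-06-01 is a Saturday, so it moves forward to 2052-06-03.
Advancing 7 more days within June lands on 2052-06-10.

2052-06-10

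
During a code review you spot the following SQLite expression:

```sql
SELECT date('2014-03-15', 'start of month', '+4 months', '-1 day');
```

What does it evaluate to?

`start of month` rewinds 2014-03-15 to 2014-03-01.
Adding +4 months to 2014-03-01 gives 2014-07-01.
Going back 1 day from 2014-07-01 reaches 2014-06-30 (last day of June, 30 days).

2014-06-30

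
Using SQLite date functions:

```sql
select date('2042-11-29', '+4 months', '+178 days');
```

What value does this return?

2043-09-23

Adding +4 months to 2042-11-29 gives 2043-03-29.
Applying '+178 days' to 2043-03-29: counting 178 days forward gives 2043-09-23.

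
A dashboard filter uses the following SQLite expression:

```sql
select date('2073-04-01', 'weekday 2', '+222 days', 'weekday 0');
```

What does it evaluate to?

`weekday 2` advances to the next Tuesday; 2073-04-01 is a Saturday, so it moves forward to 2073-04-04.
Applying '+222 days' to 2073-04-04: counting 222 days forward gives 2073-11-12.
`weekday 0` advances to the next Sunday; 2073-11-12 is already a Sunday, so it stays at 2073-11-12.

2073-11-12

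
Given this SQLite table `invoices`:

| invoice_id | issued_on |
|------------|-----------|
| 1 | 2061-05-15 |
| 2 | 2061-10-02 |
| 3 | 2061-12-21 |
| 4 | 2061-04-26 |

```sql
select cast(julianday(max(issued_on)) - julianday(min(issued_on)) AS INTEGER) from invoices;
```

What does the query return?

MIN = 2061-04-26, MAX = 2061-12-21.
4 days remain in April 2061 after the 26th (30 − 26).
Full months from May 2061 through November 2061 contribute their day counts.
Then 21 days into December 2061.
Total: 4 + 31 + 30 + 31 + 31 + 30 + 31 + 30 + 21 = 239.

239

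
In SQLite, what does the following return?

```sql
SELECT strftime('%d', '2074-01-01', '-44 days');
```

18

First apply '-44 days': 2074-01-01 → 2073-11-18.
`%d` extracts the 2-digit day of month: 18.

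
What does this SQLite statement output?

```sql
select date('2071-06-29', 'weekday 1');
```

2071-06-29

`weekday 1` advances to the next Monday; 2071-06-29 is already a Monday, so it stays at 2071-06-29.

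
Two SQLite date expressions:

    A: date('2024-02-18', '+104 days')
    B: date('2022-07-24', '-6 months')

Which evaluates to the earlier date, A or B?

A = 2024-06-01.
B = 2022-01-24.
B is earlier.

B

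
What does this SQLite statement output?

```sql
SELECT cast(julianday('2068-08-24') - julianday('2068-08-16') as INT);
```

8

Both dates are in August 2068: 24 − 16 = 8.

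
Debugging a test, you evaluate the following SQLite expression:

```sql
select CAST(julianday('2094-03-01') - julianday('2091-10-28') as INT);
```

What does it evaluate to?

855

3 days remain in October 2091 after the 28th (31 − 28).
Full months from November 2091 through February 2094 contribute their day counts.
Then 1 day into March 2094.
Total: 3 + 30 + 31 + 31 + 29 + 31 + 30 + 31 + 30 + 31 + 31 + 30 + 31 + 30 + 31 + 31 + 28 + 31 + 30 + 31 + 30 + 31 + 31 + 30 + 31 + 30 + 31 + 31 + 28 + 1 = 855.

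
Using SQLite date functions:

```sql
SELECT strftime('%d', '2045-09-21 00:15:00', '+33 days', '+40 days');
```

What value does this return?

03

First apply '+33 days', '+40 days': 2045-09-21 00:15:00 → 2045-12-03 00:15:00.
`%d` extracts the 2-digit day of month: 03.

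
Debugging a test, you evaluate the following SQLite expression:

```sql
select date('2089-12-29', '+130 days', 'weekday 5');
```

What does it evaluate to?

Applying '+130 days' to 2089-12-29: counting 130 days forward gives 2090-05-08.
`weekday 5` advances to the next Friday; 2090-05-08 is a Monday, so it moves forward to 2090-05-12.

2090-05-12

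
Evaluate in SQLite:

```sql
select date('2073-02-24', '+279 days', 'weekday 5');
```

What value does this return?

Applying '+279 days' to 2073-02-24: counting 279 days forward gives 2073-11-30.
`weekday 5` advances to the next Friday; 2073-11-30 is a Thursday, so it moves forward to 2073-12-01.

2073-12-01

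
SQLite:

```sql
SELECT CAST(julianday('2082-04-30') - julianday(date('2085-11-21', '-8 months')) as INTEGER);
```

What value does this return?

Adding -8 months to 2085-11-21 gives 2085-03-21.
0 days remain in April 2082 after the 30th (30 − 30).
Full months from May 2082 through February 2085 contribute their day counts.
Then 21 days into March 2085.
Total: 0 + 31 + 30 + 31 + 31 + 30 + 31 + 30 + 31 + 31 + 28 + 31 + 30 + 31 + 30 + 31 + 31 + 30 + 31 + 30 + 31 + 31 + 29 + 31 + 30 + 31 + 30 + 31 + 31 + 30 + 31 + 30 + 31 + 31 + 28 + 21 = 1056.
The subtraction is earlier − later, so the result is −1056 → -1056.

-1056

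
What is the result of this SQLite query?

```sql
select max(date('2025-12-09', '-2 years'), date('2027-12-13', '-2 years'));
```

date('2025-12-09', '-2 years') → 2023-12-09.
date('2027-12-13', '-2 years') → 2025-12-13.
Later of the two is 2025-12-13.

2025-12-13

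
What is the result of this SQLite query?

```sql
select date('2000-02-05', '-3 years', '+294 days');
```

Adding -3 years to 2000-02-05 gives 1997-02-05.
Applying '+294 days' to 1997-02-05: counting 294 days forward gives 1997-11-26.

1997-11-26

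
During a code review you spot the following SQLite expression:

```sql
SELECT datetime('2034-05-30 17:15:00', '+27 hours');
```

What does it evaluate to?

2034-05-31 20:15:00

+27 hours from 2034-05-30 17:15:00 is 2034-05-31 20:15:00 (crosses midnight).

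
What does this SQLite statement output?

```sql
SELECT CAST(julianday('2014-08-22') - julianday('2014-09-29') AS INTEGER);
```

9 days remain in August 2014 after the 22nd (31 − 22).
Then 29 days into September 2014.
Total: 9 + 29 = 38.
The subtraction is earlier − later, so the result is −38 → -38.

-38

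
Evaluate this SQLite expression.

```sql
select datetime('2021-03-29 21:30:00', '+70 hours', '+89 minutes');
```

2021-04-01 20:59:00

+70 hours from 2021-03-29 21:30:00 is 2021-04-01 19:30:00 (crosses midnight).
89 minutes = 1h 29m; +89 minutes from 2021-04-01 19:30:00 is 2021-04-01 20:59:00.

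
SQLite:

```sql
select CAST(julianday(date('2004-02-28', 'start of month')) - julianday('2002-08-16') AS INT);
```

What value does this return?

`start of month` rewinds 2004-02-28 to 2004-02-01.
15 days remain in August 2002 after the 16th (31 − 16).
Full months from September 2002 through January 2004 contribute their day counts.
Then 1 day into February 2004.
Total: 15 + 30 + 31 + 30 + 31 + 31 + 28 + 31 + 30 + 31 + 30 + 31 + 31 + 30 + 31 + 30 + 31 + 31 + 1 = 534.

534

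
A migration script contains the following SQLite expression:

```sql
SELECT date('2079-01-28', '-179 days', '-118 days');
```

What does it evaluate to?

Applying '-179 days' to 2079-01-28: counting 179 days back gives 2078-08-02.
Applying '-118 days' to 2078-08-02: counting 118 days back gives 2078-04-06.

2078-04-06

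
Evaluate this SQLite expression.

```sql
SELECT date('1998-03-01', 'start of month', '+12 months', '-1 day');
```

`start of month` rewinds 1998-03-01 to 1998-03-01.
Adding +12 months to 1998-03-01 gives 1999-03-01.
Going back 1 day from 1999-03-01 reaches 1999-02-28 (last day of February, 28 days).

1999-02-28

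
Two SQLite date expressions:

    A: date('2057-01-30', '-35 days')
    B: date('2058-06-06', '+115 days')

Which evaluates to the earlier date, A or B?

A = 2056-12-26.
B = 2058-09-29.
A is earlier.

A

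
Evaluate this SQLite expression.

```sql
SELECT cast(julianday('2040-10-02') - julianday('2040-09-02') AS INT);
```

30

28 days remain in September 2040 after the 2nd (30 − 2).
Then 2 days into October 2040.
Total: 28 + 2 = 30.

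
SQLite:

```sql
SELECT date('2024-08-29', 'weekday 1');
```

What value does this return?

2024-09-02

`weekday 1` advances to the next Monday; 2024-08-29 is a Thursday, so it moves forward to 2024-09-02.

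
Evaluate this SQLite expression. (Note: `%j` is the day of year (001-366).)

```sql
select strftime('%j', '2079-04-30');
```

120

Day-of-year for 2079-04-30: days since 2079-01-01 inclusive = 120, zero-padded to 120.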